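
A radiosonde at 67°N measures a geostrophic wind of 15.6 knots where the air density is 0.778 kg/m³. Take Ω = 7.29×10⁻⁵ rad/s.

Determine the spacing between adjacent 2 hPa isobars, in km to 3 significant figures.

Coriolis parameter at 67°N:
f = 2Ω sin φ = 2 × 7.29×10⁻⁵ × sin 67° = 1.34×10⁻⁴ s⁻¹
Wind speed in SI: 15.6 knots = 8.03 m/s
Geostrophic balance rearranged: |∂P/∂n| = f ρ V_g
|∂P/∂n| = 1.34×10⁻⁴ × 0.778 × 8.03 = 8.38×10⁻⁴ Pa/m
Isobar spacing: Δn = ΔP/|∂P/∂n| = 200 Pa / 8.38×10⁻⁴ Pa/m = 238673 m ≈ 239 km

239 km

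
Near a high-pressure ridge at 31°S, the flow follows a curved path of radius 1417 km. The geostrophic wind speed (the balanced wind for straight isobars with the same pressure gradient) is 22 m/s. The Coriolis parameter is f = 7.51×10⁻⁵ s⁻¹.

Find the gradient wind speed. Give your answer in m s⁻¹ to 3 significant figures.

Around a high, pressure-gradient force acts outward with centrifugal, so Coriolis balances both:
fV = (1/ρ)|∂P/∂n| + V²/R  →  V² − fR·V + fR·V_g = 0
With fR = 7.51×10⁻⁵ × 1417×10³ m = 106 m/s:
V = [fR − √((fR)² − 4 fR V_g)]/2 = [106 − √(106² − 4×106×22)]/2 = 31.1 m/s
Supergeostrophic (V > V_g = 22 m/s), as expected around a high.

31.1 m s⁻¹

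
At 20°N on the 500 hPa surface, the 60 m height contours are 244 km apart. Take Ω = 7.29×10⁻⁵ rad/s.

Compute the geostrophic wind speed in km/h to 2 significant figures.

170 km/h

Coriolis parameter at 20°N:
f = 2Ω sin φ = 2 × 7.29×10⁻⁵ × sin 20° = 4.99×10⁻⁵ s⁻¹
Height gradient: |∂Z/∂n| = 60 m / 244000 m = 2.46×10⁻⁴
On a pressure surface, geostrophic balance gives V_g = (g/f)|∂Z/∂n|:
V_g = 9.81 × 2.46×10⁻⁴ / 4.99×10⁻⁵ = 48.4 m/s
Converting: 48.4 m/s × 3.6 = 170 km/h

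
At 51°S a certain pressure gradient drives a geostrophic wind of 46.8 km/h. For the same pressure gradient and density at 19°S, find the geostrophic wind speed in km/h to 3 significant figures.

112 km/h

With the same pressure gradient and density, V_g ∝ 1/f ∝ 1/sin φ.
V₂ = V₁ · sin φ₁ / sin φ₂ = 46.8 × sin 51° / sin 19°
V₂ = 46.8 × 0.7771/0.3256 = 112 km/h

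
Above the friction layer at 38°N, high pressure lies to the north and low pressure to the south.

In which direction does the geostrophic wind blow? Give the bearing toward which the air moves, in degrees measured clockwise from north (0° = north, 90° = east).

270°

The pressure-gradient force points toward the south (bearing 180°).
Geostrophic balance: in the Northern Hemisphere the Coriolis force deflects motion to the right, so the geostrophic wind blows 90° to the right of the pressure-gradient force (low pressure on the left).
Rotating 180° by 90° clockwise gives 270° — the wind blows toward the west.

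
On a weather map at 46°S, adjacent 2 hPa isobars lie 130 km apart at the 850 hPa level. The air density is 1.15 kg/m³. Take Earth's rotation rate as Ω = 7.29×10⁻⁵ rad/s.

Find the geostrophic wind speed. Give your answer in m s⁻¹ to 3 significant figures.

12.8 m s⁻¹

Coriolis parameter at 46°S:
f = 2Ω sin φ = 2 × 7.29×10⁻⁵ × sin 46° = 1.05×10⁻⁴ s⁻¹
Pressure gradient: |∂P/∂n| = 200 Pa / 130000 m = 1.54×10⁻³ Pa/m
Geostrophic balance (pressure-gradient force = Coriolis force):
V_g = (1/(fρ)) |∂P/∂n| = 1.54×10⁻³ / (1.05×10⁻⁴ × 1.15) = 12.8 m/s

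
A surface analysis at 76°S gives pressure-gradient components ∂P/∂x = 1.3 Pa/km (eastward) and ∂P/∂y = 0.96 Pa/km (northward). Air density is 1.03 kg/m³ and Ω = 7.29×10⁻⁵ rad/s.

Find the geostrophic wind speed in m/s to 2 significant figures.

11 m/s

Coriolis parameter at 76°S:
f = 2Ω sin φ = 2 × 7.29×10⁻⁵ × sin 76° = 1.41×10⁻⁴ s⁻¹
In the Southern Hemisphere f is negative: f = −1.41×10⁻⁴ s⁻¹.
Component geostrophic relations (x east, y north):
u_g = −(1/(fρ)) ∂P/∂y,  v_g = (1/(fρ)) ∂P/∂x
u_g = −(0.96×10⁻³)/(−1.41×10⁻⁴ × 1.03) = 6.59 m/s;  v_g = (1.3×10⁻³)/(−1.41×10⁻⁴ × 1.03) = −8.92 m/s
|V_g| = √(u_g² + v_g²) = 11.1 m/s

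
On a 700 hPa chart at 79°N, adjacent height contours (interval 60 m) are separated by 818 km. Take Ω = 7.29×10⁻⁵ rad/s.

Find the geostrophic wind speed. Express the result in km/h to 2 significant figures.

18 km/h

Coriolis parameter at 79°N:
f = 2Ω sin φ = 2 × 7.29×10⁻⁵ × sin 79° = 1.43×10⁻⁴ s⁻¹
Height gradient: |∂Z/∂n| = 60 m / 818000 m = 7.33×10⁻⁵
On a pressure surface, geostrophic balance gives V_g = (g/f)|∂Z/∂n|:
V_g = 9.81 × 7.33×10⁻⁵ / 1.43×10⁻⁴ = 5.03 m/s
Converting: 5.03 m/s × 3.6 = 18 km/h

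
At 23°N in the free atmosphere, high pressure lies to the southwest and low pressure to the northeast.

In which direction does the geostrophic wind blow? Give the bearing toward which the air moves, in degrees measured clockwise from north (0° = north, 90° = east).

135°

The pressure-gradient force points toward the northeast (bearing 045°).
Geostrophic balance: in the Northern Hemisphere the Coriolis force deflects motion to the right, so the geostrophic wind blows 90° to the right of the pressure-gradient force (low pressure on the left).
Rotating 045° by 90° clockwise gives 135° — the wind blows toward the southeast.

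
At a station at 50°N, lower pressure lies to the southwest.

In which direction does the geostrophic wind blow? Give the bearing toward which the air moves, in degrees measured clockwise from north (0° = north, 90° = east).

315°

The pressure-gradient force points toward the southwest (bearing 225°).
Geostrophic balance: in the Northern Hemisphere the Coriolis force deflects motion to the right, so the geostrophic wind blows 90° to the right of the pressure-gradient force (low pressure on the left).
Rotating 225° by 90° clockwise gives 315° — the wind blows toward the northwest.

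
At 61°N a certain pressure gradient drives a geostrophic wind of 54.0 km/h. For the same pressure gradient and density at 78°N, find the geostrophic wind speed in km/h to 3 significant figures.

With the same pressure gradient and density, V_g ∝ 1/f ∝ 1/sin φ.
V₂ = V₁ · sin φ₁ / sin φ₂ = 54.0 × sin 61° / sin 78°
V₂ = 54.0 × 0.8746/0.9781 = 48.3 km/h

48.3 km/h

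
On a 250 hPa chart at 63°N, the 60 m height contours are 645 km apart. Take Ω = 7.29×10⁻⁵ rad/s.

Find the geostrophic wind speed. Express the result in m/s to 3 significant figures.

Coriolis parameter at 63°N:
f = 2Ω sin φ = 2 × 7.29×10⁻⁵ × sin 63° = 1.30×10⁻⁴ s⁻¹
Height gradient: |∂Z/∂n| = 60 m / 645000 m = 9.30×10⁻⁵
On a pressure surface, geostrophic balance gives V_g = (g/f)|∂Z/∂n|:
V_g = 9.81 × 9.30×10⁻⁵ / 1.30×10⁻⁴ = 7.02 m/s

7.02 m/s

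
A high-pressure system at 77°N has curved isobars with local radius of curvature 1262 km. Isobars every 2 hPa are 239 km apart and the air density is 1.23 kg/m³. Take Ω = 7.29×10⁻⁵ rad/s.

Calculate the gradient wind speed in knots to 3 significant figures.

9.57 knots

Coriolis parameter at 77°N:
f = 2Ω sin φ = 2 × 7.29×10⁻⁵ × sin 77° = 1.42×10⁻⁴ s⁻¹
Pressure gradient: |∂P/∂n| = 200 Pa / 239000 m = 8.37×10⁻⁴ Pa/m
Geostrophic speed: V_g = |∂P/∂n|/(fρ) = 8.37×10⁻⁴/(1.42×10⁻⁴ × 1.23) = 4.79 m/s
Around a high, pressure-gradient force acts outward with centrifugal, so Coriolis balances both:
fV = (1/ρ)|∂P/∂n| + V²/R  →  V² − fR·V + fR·V_g = 0
With fR = 1.42×10⁻⁴ × 1262×10³ m = 179 m/s:
V = [fR − √((fR)² − 4 fR V_g)]/2 = [179 − √(179² − 4×179×4.79)]/2 = 4.92 m/s
Supergeostrophic (V > V_g = 4.79 m/s), as expected around a high.
Converting: 4.92 m/s × 1.944 = 9.57 knots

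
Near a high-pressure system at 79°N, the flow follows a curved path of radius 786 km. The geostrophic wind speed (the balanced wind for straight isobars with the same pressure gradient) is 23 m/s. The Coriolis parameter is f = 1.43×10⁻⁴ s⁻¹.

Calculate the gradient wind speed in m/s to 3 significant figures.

Around a high, pressure-gradient force acts outward with centrifugal, so Coriolis balances both:
fV = (1/ρ)|∂P/∂n| + V²/R  →  V² − fR·V + fR·V_g = 0
With fR = 1.43×10⁻⁴ × 786×10³ m = 112 m/s:
V = [fR − √((fR)² − 4 fR V_g)]/2 = [112 − √(112² − 4×112×23)]/2 = 32.3 m/s
Supergeostrophic (V > V_g = 23 m/s), as expected around a high.

32.3 m/s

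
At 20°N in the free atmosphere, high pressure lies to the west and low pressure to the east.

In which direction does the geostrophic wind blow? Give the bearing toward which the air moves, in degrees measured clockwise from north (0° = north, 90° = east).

The pressure-gradient force points toward the east (bearing 090°).
Geostrophic balance: in the Northern Hemisphere the Coriolis force deflects motion to the right, so the geostrophic wind blows 90° to the right of the pressure-gradient force (low pressure on the left).
Rotating 090° by 90° clockwise gives 180° — the wind blows toward the south.

180°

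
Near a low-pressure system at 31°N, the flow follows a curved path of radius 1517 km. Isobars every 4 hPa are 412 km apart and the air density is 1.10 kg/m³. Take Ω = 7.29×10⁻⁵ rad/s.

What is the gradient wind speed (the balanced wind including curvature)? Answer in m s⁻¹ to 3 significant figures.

Coriolis parameter at 31°N:
f = 2Ω sin φ = 2 × 7.29×10⁻⁵ × sin 31° = 7.51×10⁻⁵ s⁻¹
Pressure gradient: |∂P/∂n| = 400 Pa / 412000 m = 9.71×10⁻⁴ Pa/m
Geostrophic speed: V_g = |∂P/∂n|/(fρ) = 9.71×10⁻⁴/(7.51×10⁻⁵ × 1.10) = 11.8 m/s
Around a low, centrifugal force acts outward with Coriolis, so pressure-gradient force balances both:
(1/ρ)|∂P/∂n| = fV + V²/R  →  V² + fR·V − fR·V_g = 0
With fR = 7.51×10⁻⁵ × 1517×10³ m = 114 m/s:
V = [−fR + √((fR)² + 4 fR V_g)]/2 = [−114 + √(114² + 4×114×11.8)]/2 = 10.7 m/s
Subgeostrophic (V < V_g = 11.8 m/s), as expected around a low.

10.7 m s⁻¹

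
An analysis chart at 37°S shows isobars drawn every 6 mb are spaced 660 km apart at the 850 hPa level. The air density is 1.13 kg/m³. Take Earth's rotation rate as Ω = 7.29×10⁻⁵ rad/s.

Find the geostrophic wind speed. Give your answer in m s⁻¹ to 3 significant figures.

9.17 m s⁻¹

Coriolis parameter at 37°S:
f = 2Ω sin φ = 2 × 7.29×10⁻⁵ × sin 37° = 8.77×10⁻⁵ s⁻¹
Pressure gradient: |∂P/∂n| = 600 Pa / 660000 m = 9.09×10⁻⁴ Pa/m
Geostrophic balance (pressure-gradient force = Coriolis force):
V_g = (1/(fρ)) |∂P/∂n| = 9.09×10⁻⁴ / (8.77×10⁻⁵ × 1.13) = 9.17 m/s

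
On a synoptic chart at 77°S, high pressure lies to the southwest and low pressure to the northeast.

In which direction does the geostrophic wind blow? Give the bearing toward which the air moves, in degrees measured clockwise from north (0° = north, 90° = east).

The pressure-gradient force points toward the northeast (bearing 045°).
Geostrophic balance: in the Southern Hemisphere the Coriolis force deflects motion to the left, so the geostrophic wind blows 90° to the left of the pressure-gradient force (low pressure on the right).
Rotating 045° by 90° counterclockwise gives 315° — the wind blows toward the northwest.

315°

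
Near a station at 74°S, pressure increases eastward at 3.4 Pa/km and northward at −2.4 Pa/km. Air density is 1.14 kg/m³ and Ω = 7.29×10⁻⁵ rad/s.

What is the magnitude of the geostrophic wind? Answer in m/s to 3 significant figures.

26.0 m/s

Coriolis parameter at 74°S:
f = 2Ω sin φ = 2 × 7.29×10⁻⁵ × sin 74° = 1.40×10⁻⁴ s⁻¹
In the Southern Hemisphere f is negative: f = −1.40×10⁻⁴ s⁻¹.
Component geostrophic relations (x east, y north):
u_g = −(1/(fρ)) ∂P/∂y,  v_g = (1/(fρ)) ∂P/∂x
u_g = −(−2.4×10⁻³)/(−1.40×10⁻⁴ × 1.14) = −15.0 m/s;  v_g = (3.4×10⁻³)/(−1.40×10⁻⁴ × 1.14) = −21.3 m/s
|V_g| = √(u_g² + v_g²) = 26.0 m/s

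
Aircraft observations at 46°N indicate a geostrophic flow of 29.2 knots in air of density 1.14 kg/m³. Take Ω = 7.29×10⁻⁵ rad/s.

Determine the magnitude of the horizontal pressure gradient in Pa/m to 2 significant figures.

1.8×10⁻³ Pa/m

Coriolis parameter at 46°N:
f = 2Ω sin φ = 2 × 7.29×10⁻⁵ × sin 46° = 1.05×10⁻⁴ s⁻¹
Wind speed in SI: 29.2 knots = 15.0 m/s
Geostrophic balance rearranged: |∂P/∂n| = f ρ V_g
|∂P/∂n| = 1.05×10⁻⁴ × 1.14 × 15.0 = 1.80×10⁻³ Pa/m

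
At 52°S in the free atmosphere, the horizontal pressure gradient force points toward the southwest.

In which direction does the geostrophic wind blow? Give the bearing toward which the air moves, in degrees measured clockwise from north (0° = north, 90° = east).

135°

The pressure-gradient force points toward the southwest (bearing 225°).
Geostrophic balance: in the Southern Hemisphere the Coriolis force deflects motion to the left, so the geostrophic wind blows 90° to the left of the pressure-gradient force (low pressure on the right).
Rotating 225° by 90° counterclockwise gives 135° — the wind blows toward the southeast.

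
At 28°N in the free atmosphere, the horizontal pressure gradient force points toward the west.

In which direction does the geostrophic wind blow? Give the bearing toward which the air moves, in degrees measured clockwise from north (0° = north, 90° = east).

000°

The pressure-gradient force points toward the west (bearing 270°).
Geostrophic balance: in the Northern Hemisphere the Coriolis force deflects motion to the right, so the geostrophic wind blows 90° to the right of the pressure-gradient force (low pressure on the left).
Rotating 270° by 90° clockwise gives 000° — the wind blows toward the north.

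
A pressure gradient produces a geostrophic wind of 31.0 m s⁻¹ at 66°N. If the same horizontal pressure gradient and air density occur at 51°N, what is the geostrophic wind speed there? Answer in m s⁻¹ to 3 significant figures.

36.4 m s⁻¹

With the same pressure gradient and density, V_g ∝ 1/f ∝ 1/sin φ.
V₂ = V₁ · sin φ₁ / sin φ₂ = 31.0 × sin 66° / sin 51°
V₂ = 31.0 × 0.9135/0.7771 = 36.4 m s⁻¹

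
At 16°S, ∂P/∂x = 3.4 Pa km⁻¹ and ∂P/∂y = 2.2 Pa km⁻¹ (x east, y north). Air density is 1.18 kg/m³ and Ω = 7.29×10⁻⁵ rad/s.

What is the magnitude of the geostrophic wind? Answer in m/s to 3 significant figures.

85.4 m/s

Coriolis parameter at 16°S:
f = 2Ω sin φ = 2 × 7.29×10⁻⁵ × sin 16° = 4.02×10⁻⁵ s⁻¹
In the Southern Hemisphere f is negative: f = −4.02×10⁻⁵ s⁻¹.
Component geostrophic relations (x east, y north):
u_g = −(1/(fρ)) ∂P/∂y,  v_g = (1/(fρ)) ∂P/∂x
u_g = −(2.2×10⁻³)/(−4.02×10⁻⁵ × 1.18) = 46.4 m/s;  v_g = (3.4×10⁻³)/(−4.02×10⁻⁵ × 1.18) = −71.7 m/s
|V_g| = √(u_g² + v_g²) = 85.4 m/s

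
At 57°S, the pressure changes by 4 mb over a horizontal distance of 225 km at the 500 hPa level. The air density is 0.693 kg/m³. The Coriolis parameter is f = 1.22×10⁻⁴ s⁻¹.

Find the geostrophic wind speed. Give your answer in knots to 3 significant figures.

40.9 knots

Pressure gradient: |∂P/∂n| = 400 Pa / 225000 m = 1.78×10⁻³ Pa/m
Geostrophic balance (pressure-gradient force = Coriolis force):
V_g = (1/(fρ)) |∂P/∂n| = 1.78×10⁻³ / (1.22×10⁻⁴ × 0.693) = 21.0 m/s
Converting: 21.0 m/s × 1.944 = 40.9 knots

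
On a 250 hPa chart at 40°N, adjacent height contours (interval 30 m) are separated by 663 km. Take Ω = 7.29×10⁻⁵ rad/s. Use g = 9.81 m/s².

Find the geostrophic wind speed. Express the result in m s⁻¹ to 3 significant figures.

4.74 m s⁻¹

Coriolis parameter at 40°N:
f = 2Ω sin φ = 2 × 7.29×10⁻⁵ × sin 40° = 9.37×10⁻⁵ s⁻¹
Height gradient: |∂Z/∂n| = 30 m / 663000 m = 4.52×10⁻⁵
On a pressure surface, geostrophic balance gives V_g = (g/f)|∂Z/∂n|:
V_g = 9.81 × 4.52×10⁻⁵ / 9.37×10⁻⁵ = 4.74 m/s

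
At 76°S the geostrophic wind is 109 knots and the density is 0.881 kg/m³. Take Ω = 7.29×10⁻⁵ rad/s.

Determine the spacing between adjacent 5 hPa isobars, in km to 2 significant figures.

72 km

Coriolis parameter at 76°S:
f = 2Ω sin φ = 2 × 7.29×10⁻⁵ × sin 76° = 1.41×10⁻⁴ s⁻¹
Wind speed in SI: 109 knots = 56.1 m/s
Geostrophic balance rearranged: |∂P/∂n| = f ρ V_g
|∂P/∂n| = 1.41×10⁻⁴ × 0.881 × 56.1 = 6.99×10⁻³ Pa/m
Isobar spacing: Δn = ΔP/|∂P/∂n| = 500 Pa / 6.99×10⁻³ Pa/m = 71543 m ≈ 72 km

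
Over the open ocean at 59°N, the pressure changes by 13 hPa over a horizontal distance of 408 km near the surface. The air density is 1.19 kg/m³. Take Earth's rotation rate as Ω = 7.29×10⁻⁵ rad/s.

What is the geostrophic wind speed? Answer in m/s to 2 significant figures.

Coriolis parameter at 59°N:
f = 2Ω sin φ = 2 × 7.29×10⁻⁵ × sin 59° = 1.25×10⁻⁴ s⁻¹
Pressure gradient: |∂P/∂n| = 1300 Pa / 408000 m = 3.19×10⁻³ Pa/m
Geostrophic balance (pressure-gradient force = Coriolis force):
V_g = (1/(fρ)) |∂P/∂n| = 3.19×10⁻³ / (1.25×10⁻⁴ × 1.19) = 21.4 m/s

21 m/s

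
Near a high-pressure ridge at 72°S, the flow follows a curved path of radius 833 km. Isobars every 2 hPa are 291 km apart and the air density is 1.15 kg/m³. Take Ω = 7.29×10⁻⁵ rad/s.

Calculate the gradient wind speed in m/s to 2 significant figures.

4.5 m/s

Coriolis parameter at 72°S:
f = 2Ω sin φ = 2 × 7.29×10⁻⁵ × sin 72° = 1.39×10⁻⁴ s⁻¹
Pressure gradient: |∂P/∂n| = 200 Pa / 291000 m = 6.87×10⁻⁴ Pa/m
Geostrophic speed: V_g = |∂P/∂n|/(fρ) = 6.87×10⁻⁴/(1.39×10⁻⁴ × 1.15) = 4.31 m/s
Around a high, pressure-gradient force acts outward with centrifugal, so Coriolis balances both:
fV = (1/ρ)|∂P/∂n| + V²/R  →  V² − fR·V + fR·V_g = 0
With fR = 1.39×10⁻⁴ × 833×10³ m = 116 m/s:
V = [fR − √((fR)² − 4 fR V_g)]/2 = [116 − √(116² − 4×116×4.31)]/2 = 4.48 m/s
Supergeostrophic (V > V_g = 4.31 m/s), as expected around a high.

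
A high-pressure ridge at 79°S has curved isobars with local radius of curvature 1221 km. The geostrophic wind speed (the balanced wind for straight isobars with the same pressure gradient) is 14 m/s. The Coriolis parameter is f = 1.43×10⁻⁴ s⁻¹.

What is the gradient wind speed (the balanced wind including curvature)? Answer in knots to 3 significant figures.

29.8 knots

Around a high, pressure-gradient force acts outward with centrifugal, so Coriolis balances both:
fV = (1/ρ)|∂P/∂n| + V²/R  →  V² − fR·V + fR·V_g = 0
With fR = 1.43×10⁻⁴ × 1221×10³ m = 175 m/s:
V = [fR − √((fR)² − 4 fR V_g)]/2 = [175 − √(175² − 4×175×14)]/2 = 15.3 m/s
Supergeostrophic (V > V_g = 14 m/s), as expected around a high.
Converting: 15.3 m/s × 1.944 = 29.8 knots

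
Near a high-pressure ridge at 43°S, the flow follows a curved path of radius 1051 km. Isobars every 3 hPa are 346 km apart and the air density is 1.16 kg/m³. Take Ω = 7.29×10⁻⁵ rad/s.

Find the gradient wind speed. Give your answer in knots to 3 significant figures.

Coriolis parameter at 43°S:
f = 2Ω sin φ = 2 × 7.29×10⁻⁵ × sin 43° = 9.94×10⁻⁵ s⁻¹
Pressure gradient: |∂P/∂n| = 300 Pa / 346000 m = 8.67×10⁻⁴ Pa/m
Geostrophic speed: V_g = |∂P/∂n|/(fρ) = 8.67×10⁻⁴/(9.94×10⁻⁵ × 1.16) = 7.52 m/s
Around a high, pressure-gradient force acts outward with centrifugal, so Coriolis balances both:
fV = (1/ρ)|∂P/∂n| + V²/R  →  V² − fR·V + fR·V_g = 0
With fR = 9.94×10⁻⁵ × 1051×10³ m = 105 m/s:
V = [fR − √((fR)² − 4 fR V_g)]/2 = [105 − √(105² − 4×105×7.52)]/2 = 8.15 m/s
Supergeostrophic (V > V_g = 7.52 m/s), as expected around a high.
Converting: 8.15 m/s × 1.944 = 15.8 knots

15.8 knots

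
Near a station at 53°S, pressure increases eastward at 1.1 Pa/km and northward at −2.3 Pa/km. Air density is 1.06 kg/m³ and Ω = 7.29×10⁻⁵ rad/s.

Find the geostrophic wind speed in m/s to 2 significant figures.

Coriolis parameter at 53°S:
f = 2Ω sin φ = 2 × 7.29×10⁻⁵ × sin 53° = 1.16×10⁻⁴ s⁻¹
In the Southern Hemisphere f is negative: f = −1.16×10⁻⁴ s⁻¹.
Component geostrophic relations (x east, y north):
u_g = −(1/(fρ)) ∂P/∂y,  v_g = (1/(fρ)) ∂P/∂x
u_g = −(−2.3×10⁻³)/(−1.16×10⁻⁴ × 1.06) = −18.6 m/s;  v_g = (1.1×10⁻³)/(−1.16×10⁻⁴ × 1.06) = −8.91 m/s
|V_g| = √(u_g² + v_g²) = 20.7 m/s

21 m/s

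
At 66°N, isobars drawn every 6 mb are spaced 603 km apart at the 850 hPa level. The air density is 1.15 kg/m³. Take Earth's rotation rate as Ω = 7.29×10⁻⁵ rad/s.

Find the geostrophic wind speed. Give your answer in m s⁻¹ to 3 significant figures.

Coriolis parameter at 66°N:
f = 2Ω sin φ = 2 × 7.29×10⁻⁵ × sin 66° = 1.33×10⁻⁴ s⁻¹
Pressure gradient: |∂P/∂n| = 600 Pa / 603000 m = 9.95×10⁻⁴ Pa/m
Geostrophic balance (pressure-gradient force = Coriolis force):
V_g = (1/(fρ)) |∂P/∂n| = 9.95×10⁻⁴ / (1.33×10⁻⁴ × 1.15) = 6.50 m/s

6.50 m s⁻¹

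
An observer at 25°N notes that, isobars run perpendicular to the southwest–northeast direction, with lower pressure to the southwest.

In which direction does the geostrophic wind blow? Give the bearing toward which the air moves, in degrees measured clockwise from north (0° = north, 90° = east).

The pressure-gradient force points toward the southwest (bearing 225°).
Geostrophic balance: in the Northern Hemisphere the Coriolis force deflects motion to the right, so the geostrophic wind blows 90° to the right of the pressure-gradient force (low pressure on the left).
Rotating 225° by 90° clockwise gives 315° — the wind blows toward the northwest.

315°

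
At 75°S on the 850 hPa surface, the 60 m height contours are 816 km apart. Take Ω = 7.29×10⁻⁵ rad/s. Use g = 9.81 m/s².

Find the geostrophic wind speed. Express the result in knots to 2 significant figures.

Coriolis parameter at 75°S:
f = 2Ω sin φ = 2 × 7.29×10⁻⁵ × sin 75° = 1.41×10⁻⁴ s⁻¹
Height gradient: |∂Z/∂n| = 60 m / 816000 m = 7.35×10⁻⁵
On a pressure surface, geostrophic balance gives V_g = (g/f)|∂Z/∂n|:
V_g = 9.81 × 7.35×10⁻⁵ / 1.41×10⁻⁴ = 5.12 m/s
Converting: 5.12 m/s × 1.944 = 10.0 knots

10.0 knots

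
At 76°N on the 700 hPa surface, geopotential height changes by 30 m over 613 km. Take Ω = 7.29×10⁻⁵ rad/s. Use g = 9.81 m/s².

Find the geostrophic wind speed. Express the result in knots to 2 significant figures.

Coriolis parameter at 76°N:
f = 2Ω sin φ = 2 × 7.29×10⁻⁵ × sin 76° = 1.41×10⁻⁴ s⁻¹
Height gradient: |∂Z/∂n| = 30 m / 613000 m = 4.89×10⁻⁵
On a pressure surface, geostrophic balance gives V_g = (g/f)|∂Z/∂n|:
V_g = 9.81 × 4.89×10⁻⁵ / 1.41×10⁻⁴ = 3.39 m/s
Converting: 3.39 m/s × 1.944 = 6.6 knots

6.6 knots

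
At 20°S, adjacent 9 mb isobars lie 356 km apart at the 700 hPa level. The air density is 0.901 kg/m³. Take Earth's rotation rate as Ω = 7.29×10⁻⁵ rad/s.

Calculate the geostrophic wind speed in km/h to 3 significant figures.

203 km/h

Coriolis parameter at 20°S:
f = 2Ω sin φ = 2 × 7.29×10⁻⁵ × sin 20° = 4.99×10⁻⁵ s⁻¹
Pressure gradient: |∂P/∂n| = 900 Pa / 356000 m = 2.53×10⁻³ Pa/m
Geostrophic balance (pressure-gradient force = Coriolis force):
V_g = (1/(fρ)) |∂P/∂n| = 2.53×10⁻³ / (4.99×10⁻⁵ × 0.901) = 56.3 m/s
Converting: 56.3 m/s × 3.6 = 203 km/h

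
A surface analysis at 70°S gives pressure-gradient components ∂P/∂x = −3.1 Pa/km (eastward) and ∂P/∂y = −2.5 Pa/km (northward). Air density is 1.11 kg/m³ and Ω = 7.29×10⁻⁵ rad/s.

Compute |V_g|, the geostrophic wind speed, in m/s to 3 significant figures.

26.2 m/s

Coriolis parameter at 70°S:
f = 2Ω sin φ = 2 × 7.29×10⁻⁵ × sin 70° = 1.37×10⁻⁴ s⁻¹
In the Southern Hemisphere f is negative: f = −1.37×10⁻⁴ s⁻¹.
Component geostrophic relations (x east, y north):
u_g = −(1/(fρ)) ∂P/∂y,  v_g = (1/(fρ)) ∂P/∂x
u_g = −(−2.5×10⁻³)/(−1.37×10⁻⁴ × 1.11) = −16.4 m/s;  v_g = (−3.1×10⁻³)/(−1.37×10⁻⁴ × 1.11) = 20.4 m/s
|V_g| = √(u_g² + v_g²) = 26.2 m/s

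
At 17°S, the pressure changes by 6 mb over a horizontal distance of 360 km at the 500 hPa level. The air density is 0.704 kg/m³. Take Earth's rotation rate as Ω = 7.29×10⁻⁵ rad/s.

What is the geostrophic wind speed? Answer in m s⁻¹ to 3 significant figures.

55.5 m s⁻¹

Coriolis parameter at 17°S:
f = 2Ω sin φ = 2 × 7.29×10⁻⁵ × sin 17° = 4.26×10⁻⁵ s⁻¹
Pressure gradient: |∂P/∂n| = 600 Pa / 360000 m = 1.67×10⁻³ Pa/m
Geostrophic balance (pressure-gradient force = Coriolis force):
V_g = (1/(fρ)) |∂P/∂n| = 1.67×10⁻³ / (4.26×10⁻⁵ × 0.704) = 55.5 m/s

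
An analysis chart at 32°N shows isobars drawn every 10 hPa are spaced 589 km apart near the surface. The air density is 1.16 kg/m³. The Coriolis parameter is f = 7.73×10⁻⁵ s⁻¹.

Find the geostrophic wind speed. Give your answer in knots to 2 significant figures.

37 knots

Pressure gradient: |∂P/∂n| = 1000 Pa / 589000 m = 1.70×10⁻³ Pa/m
Geostrophic balance (pressure-gradient force = Coriolis force):
V_g = (1/(fρ)) |∂P/∂n| = 1.70×10⁻³ / (7.73×10⁻⁵ × 1.16) = 18.9 m/s
Converting: 18.9 m/s × 1.944 = 37 knots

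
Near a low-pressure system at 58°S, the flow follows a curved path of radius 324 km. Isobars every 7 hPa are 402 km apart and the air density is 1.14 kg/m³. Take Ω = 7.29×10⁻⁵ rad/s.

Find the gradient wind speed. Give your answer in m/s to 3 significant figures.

9.90 m/s

Coriolis parameter at 58°S:
f = 2Ω sin φ = 2 × 7.29×10⁻⁵ × sin 58° = 1.24×10⁻⁴ s⁻¹
Pressure gradient: |∂P/∂n| = 700 Pa / 402000 m = 1.74×10⁻³ Pa/m
Geostrophic speed: V_g = |∂P/∂n|/(fρ) = 1.74×10⁻³/(1.24×10⁻⁴ × 1.14) = 12.4 m/s
Around a low, centrifugal force acts outward with Coriolis, so pressure-gradient force balances both:
(1/ρ)|∂P/∂n| = fV + V²/R  →  V² + fR·V − fR·V_g = 0
With fR = 1.24×10⁻⁴ × 324×10³ m = 40.1 m/s:
V = [−fR + √((fR)² + 4 fR V_g)]/2 = [−40.1 + √(40.1² + 4×40.1×12.4)]/2 = 9.9 m/s
Subgeostrophic (V < V_g = 12.4 m/s), as expected around a low.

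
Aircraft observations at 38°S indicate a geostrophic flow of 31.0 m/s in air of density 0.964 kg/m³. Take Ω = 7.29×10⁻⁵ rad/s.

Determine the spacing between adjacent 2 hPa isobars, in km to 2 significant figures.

75 km

Coriolis parameter at 38°S:
f = 2Ω sin φ = 2 × 7.29×10⁻⁵ × sin 38° = 8.98×10⁻⁵ s⁻¹
Geostrophic balance rearranged: |∂P/∂n| = f ρ V_g
|∂P/∂n| = 8.98×10⁻⁵ × 0.964 × 31.0 = 2.68×10⁻³ Pa/m
Isobar spacing: Δn = ΔP/|∂P/∂n| = 200 Pa / 2.68×10⁻³ Pa/m = 74558 m ≈ 75 km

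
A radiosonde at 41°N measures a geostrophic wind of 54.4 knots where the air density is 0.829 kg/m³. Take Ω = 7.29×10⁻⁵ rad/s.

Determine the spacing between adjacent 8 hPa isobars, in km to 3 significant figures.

Coriolis parameter at 41°N:
f = 2Ω sin φ = 2 × 7.29×10⁻⁵ × sin 41° = 9.57×10⁻⁵ s⁻¹
Wind speed in SI: 54.4 knots = 28.0 m/s
Geostrophic balance rearranged: |∂P/∂n| = f ρ V_g
|∂P/∂n| = 9.57×10⁻⁵ × 0.829 × 28.0 = 2.22×10⁻³ Pa/m
Isobar spacing: Δn = ΔP/|∂P/∂n| = 800 Pa / 2.22×10⁻³ Pa/m = 360494 m ≈ 360 km

360 km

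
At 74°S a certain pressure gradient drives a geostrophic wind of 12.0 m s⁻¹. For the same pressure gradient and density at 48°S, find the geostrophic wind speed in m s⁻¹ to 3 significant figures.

15.5 m s⁻¹

With the same pressure gradient and density, V_g ∝ 1/f ∝ 1/sin φ.
V₂ = V₁ · sin φ₁ / sin φ₂ = 12.0 × sin 74° / sin 48°
V₂ = 12.0 × 0.9613/0.7431 = 15.5 m s⁻¹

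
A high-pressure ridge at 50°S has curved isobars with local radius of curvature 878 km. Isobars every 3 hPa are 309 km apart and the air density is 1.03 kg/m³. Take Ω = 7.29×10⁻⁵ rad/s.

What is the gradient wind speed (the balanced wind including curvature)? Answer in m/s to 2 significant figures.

9.3 m/s

Coriolis parameter at 50°S:
f = 2Ω sin φ = 2 × 7.29×10⁻⁵ × sin 50° = 1.12×10⁻⁴ s⁻¹
Pressure gradient: |∂P/∂n| = 300 Pa / 309000 m = 9.71×10⁻⁴ Pa/m
Geostrophic speed: V_g = |∂P/∂n|/(fρ) = 9.71×10⁻⁴/(1.12×10⁻⁴ × 1.03) = 8.44 m/s
Around a high, pressure-gradient force acts outward with centrifugal, so Coriolis balances both:
fV = (1/ρ)|∂P/∂n| + V²/R  →  V² − fR·V + fR·V_g = 0
With fR = 1.12×10⁻⁴ × 878×10³ m = 98.1 m/s:
V = [fR − √((fR)² − 4 fR V_g)]/2 = [98.1 − √(98.1² − 4×98.1×8.44)]/2 = 9.33 m/s
Supergeostrophic (V > V_g = 8.44 m/s), as expected around a high.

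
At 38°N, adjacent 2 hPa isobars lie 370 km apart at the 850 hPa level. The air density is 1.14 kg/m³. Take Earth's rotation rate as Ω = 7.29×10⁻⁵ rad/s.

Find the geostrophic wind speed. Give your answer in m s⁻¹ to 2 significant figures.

Coriolis parameter at 38°N:
f = 2Ω sin φ = 2 × 7.29×10⁻⁵ × sin 38° = 8.98×10⁻⁵ s⁻¹
Pressure gradient: |∂P/∂n| = 200 Pa / 370000 m = 5.41×10⁻⁴ Pa/m
Geostrophic balance (pressure-gradient force = Coriolis force):
V_g = (1/(fρ)) |∂P/∂n| = 5.41×10⁻⁴ / (8.98×10⁻⁵ × 1.14) = 5.28 m/s

5.3 m s⁻¹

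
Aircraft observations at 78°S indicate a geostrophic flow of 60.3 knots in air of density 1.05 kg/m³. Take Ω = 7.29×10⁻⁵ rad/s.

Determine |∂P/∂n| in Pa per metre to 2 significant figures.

Coriolis parameter at 78°S:
f = 2Ω sin φ = 2 × 7.29×10⁻⁵ × sin 78° = 1.43×10⁻⁴ s⁻¹
Wind speed in SI: 60.3 knots = 31.0 m/s
Geostrophic balance rearranged: |∂P/∂n| = f ρ V_g
|∂P/∂n| = 1.43×10⁻⁴ × 1.05 × 31.0 = 4.65×10⁻³ Pa/m

4.6×10⁻³ Pa/m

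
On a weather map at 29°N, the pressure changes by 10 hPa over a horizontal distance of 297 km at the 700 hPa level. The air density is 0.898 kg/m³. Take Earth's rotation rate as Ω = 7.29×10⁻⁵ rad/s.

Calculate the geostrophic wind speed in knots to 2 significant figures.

100 knots

Coriolis parameter at 29°N:
f = 2Ω sin φ = 2 × 7.29×10⁻⁵ × sin 29° = 7.07×10⁻⁵ s⁻¹
Pressure gradient: |∂P/∂n| = 1000 Pa / 297000 m = 3.37×10⁻³ Pa/m
Geostrophic balance (pressure-gradient force = Coriolis force):
V_g = (1/(fρ)) |∂P/∂n| = 3.37×10⁻³ / (7.07×10⁻⁵ × 0.898) = 53.0 m/s
Converting: 53.0 m/s × 1.944 = 100 knots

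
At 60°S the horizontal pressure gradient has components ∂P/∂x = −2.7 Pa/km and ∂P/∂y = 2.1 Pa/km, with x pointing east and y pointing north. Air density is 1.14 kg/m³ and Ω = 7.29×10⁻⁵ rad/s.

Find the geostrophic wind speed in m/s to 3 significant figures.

Coriolis parameter at 60°S:
f = 2Ω sin φ = 2 × 7.29×10⁻⁵ × sin 60° = 1.26×10⁻⁴ s⁻¹
In the Southern Hemisphere f is negative: f = −1.26×10⁻⁴ s⁻¹.
Component geostrophic relations (x east, y north):
u_g = −(1/(fρ)) ∂P/∂y,  v_g = (1/(fρ)) ∂P/∂x
u_g = −(2.1×10⁻³)/(−1.26×10⁻⁴ × 1.14) = 14.6 m/s;  v_g = (−2.7×10⁻³)/(−1.26×10⁻⁴ × 1.14) = 18.8 m/s
|V_g| = √(u_g² + v_g²) = 23.8 m/s

23.8 m/s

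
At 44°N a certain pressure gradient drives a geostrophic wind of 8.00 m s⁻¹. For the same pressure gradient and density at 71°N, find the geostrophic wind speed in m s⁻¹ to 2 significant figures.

5.9 m s⁻¹

With the same pressure gradient and density, V_g ∝ 1/f ∝ 1/sin φ.
V₂ = V₁ · sin φ₁ / sin φ₂ = 8.00 × sin 44° / sin 71°
V₂ = 8.00 × 0.6947/0.9455 = 5.9 m s⁻¹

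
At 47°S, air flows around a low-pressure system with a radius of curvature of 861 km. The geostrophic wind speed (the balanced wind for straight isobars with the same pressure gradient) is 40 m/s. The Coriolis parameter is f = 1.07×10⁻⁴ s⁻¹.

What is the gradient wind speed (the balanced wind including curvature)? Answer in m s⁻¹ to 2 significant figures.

Around a low, centrifugal force acts outward with Coriolis, so pressure-gradient force balances both:
(1/ρ)|∂P/∂n| = fV + V²/R  →  V² + fR·V − fR·V_g = 0
With fR = 1.07×10⁻⁴ × 861×10³ m = 92.1 m/s:
V = [−fR + √((fR)² + 4 fR V_g)]/2 = [−92.1 + √(92.1² + 4×92.1×40)]/2 = 30.1 m/s
Subgeostrophic (V < V_g = 40 m/s), as expected around a low.

30 m s⁻¹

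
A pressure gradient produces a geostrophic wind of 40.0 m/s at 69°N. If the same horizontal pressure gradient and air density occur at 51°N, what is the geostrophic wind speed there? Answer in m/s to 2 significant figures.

With the same pressure gradient and density, V_g ∝ 1/f ∝ 1/sin φ.
V₂ = V₁ · sin φ₁ / sin φ₂ = 40.0 × sin 69° / sin 51°
V₂ = 40.0 × 0.9336/0.7771 = 48 m/s

48 m/s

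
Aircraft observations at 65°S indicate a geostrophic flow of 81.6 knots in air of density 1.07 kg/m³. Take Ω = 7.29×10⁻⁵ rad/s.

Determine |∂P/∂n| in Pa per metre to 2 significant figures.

5.9×10⁻³ Pa/m

Coriolis parameter at 65°S:
f = 2Ω sin φ = 2 × 7.29×10⁻⁵ × sin 65° = 1.32×10⁻⁴ s⁻¹
Wind speed in SI: 81.6 knots = 42.0 m/s
Geostrophic balance rearranged: |∂P/∂n| = f ρ V_g
|∂P/∂n| = 1.32×10⁻⁴ × 1.07 × 42.0 = 5.94×10⁻³ Pa/m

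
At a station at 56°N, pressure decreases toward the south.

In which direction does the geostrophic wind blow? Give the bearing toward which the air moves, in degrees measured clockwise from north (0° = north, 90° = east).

270°

The pressure-gradient force points toward the south (bearing 180°).
Geostrophic balance: in the Northern Hemisphere the Coriolis force deflects motion to the right, so the geostrophic wind blows 90° to the right of the pressure-gradient force (low pressure on the left).
Rotating 180° by 90° clockwise gives 270° — the wind blows toward the west.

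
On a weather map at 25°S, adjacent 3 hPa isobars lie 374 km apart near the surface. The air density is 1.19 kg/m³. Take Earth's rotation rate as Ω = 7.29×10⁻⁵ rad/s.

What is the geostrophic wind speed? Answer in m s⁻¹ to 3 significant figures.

Coriolis parameter at 25°S:
f = 2Ω sin φ = 2 × 7.29×10⁻⁵ × sin 25° = 6.16×10⁻⁵ s⁻¹
Pressure gradient: |∂P/∂n| = 300 Pa / 374000 m = 8.02×10⁻⁴ Pa/m
Geostrophic balance (pressure-gradient force = Coriolis force):
V_g = (1/(fρ)) |∂P/∂n| = 8.02×10⁻⁴ / (6.16×10⁻⁵ × 1.19) = 10.9 m/s

10.9 m s⁻¹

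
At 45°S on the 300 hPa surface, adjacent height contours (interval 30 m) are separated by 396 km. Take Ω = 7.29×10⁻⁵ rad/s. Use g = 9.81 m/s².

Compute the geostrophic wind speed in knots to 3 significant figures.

14.0 knots

Coriolis parameter at 45°S:
f = 2Ω sin φ = 2 × 7.29×10⁻⁵ × sin 45° = 1.03×10⁻⁴ s⁻¹
Height gradient: |∂Z/∂n| = 30 m / 396000 m = 7.58×10⁻⁵
On a pressure surface, geostrophic balance gives V_g = (g/f)|∂Z/∂n|:
V_g = 9.81 × 7.58×10⁻⁵ / 1.03×10⁻⁴ = 7.21 m/s
Converting: 7.21 m/s × 1.944 = 14.0 knots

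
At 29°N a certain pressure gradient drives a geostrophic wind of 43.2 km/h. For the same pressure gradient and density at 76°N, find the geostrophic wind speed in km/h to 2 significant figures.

22 km/h

With the same pressure gradient and density, V_g ∝ 1/f ∝ 1/sin φ.
V₂ = V₁ · sin φ₁ / sin φ₂ = 43.2 × sin 29° / sin 76°
V₂ = 43.2 × 0.4848/0.9703 = 22 km/h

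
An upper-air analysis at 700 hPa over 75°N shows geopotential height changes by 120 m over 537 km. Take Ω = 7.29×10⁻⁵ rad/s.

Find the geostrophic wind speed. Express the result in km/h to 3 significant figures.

Coriolis parameter at 75°N:
f = 2Ω sin φ = 2 × 7.29×10⁻⁵ × sin 75° = 1.41×10⁻⁴ s⁻¹
Height gradient: |∂Z/∂n| = 120 m / 537000 m = 2.23×10⁻⁴
On a pressure surface, geostrophic balance gives V_g = (g/f)|∂Z/∂n|:
V_g = 9.81 × 2.23×10⁻⁴ / 1.41×10⁻⁴ = 15.6 m/s
Converting: 15.6 m/s × 3.6 = 56.0 km/h

56.0 km/h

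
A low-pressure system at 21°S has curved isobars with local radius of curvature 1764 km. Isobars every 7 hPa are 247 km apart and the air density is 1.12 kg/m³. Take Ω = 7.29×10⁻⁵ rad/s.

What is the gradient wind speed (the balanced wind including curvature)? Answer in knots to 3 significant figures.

Coriolis parameter at 21°S:
f = 2Ω sin φ = 2 × 7.29×10⁻⁵ × sin 21° = 5.23×10⁻⁵ s⁻¹
Pressure gradient: |∂P/∂n| = 700 Pa / 247000 m = 2.83×10⁻³ Pa/m
Geostrophic speed: V_g = |∂P/∂n|/(fρ) = 2.83×10⁻³/(5.23×10⁻⁵ × 1.12) = 48.4 m/s
Around a low, centrifugal force acts outward with Coriolis, so pressure-gradient force balances both:
(1/ρ)|∂P/∂n| = fV + V²/R  →  V² + fR·V − fR·V_g = 0
With fR = 5.23×10⁻⁵ × 1764×10³ m = 92.2 m/s:
V = [−fR + √((fR)² + 4 fR V_g)]/2 = [−92.2 + √(92.2² + 4×92.2×48.4)]/2 = 35.1 m/s
Subgeostrophic (V < V_g = 48.4 m/s), as expected around a low.
Converting: 35.1 m/s × 1.944 = 68.2 knots

68.2 knots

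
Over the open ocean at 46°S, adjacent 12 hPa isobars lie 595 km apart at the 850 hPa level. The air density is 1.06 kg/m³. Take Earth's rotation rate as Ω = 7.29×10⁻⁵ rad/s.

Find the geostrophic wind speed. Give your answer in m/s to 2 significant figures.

Coriolis parameter at 46°S:
f = 2Ω sin φ = 2 × 7.29×10⁻⁵ × sin 46° = 1.05×10⁻⁴ s⁻¹
Pressure gradient: |∂P/∂n| = 1200 Pa / 595000 m = 2.02×10⁻³ Pa/m
Geostrophic balance (pressure-gradient force = Coriolis force):
V_g = (1/(fρ)) |∂P/∂n| = 2.02×10⁻³ / (1.05×10⁻⁴ × 1.06) = 18.1 m/s

18 m/s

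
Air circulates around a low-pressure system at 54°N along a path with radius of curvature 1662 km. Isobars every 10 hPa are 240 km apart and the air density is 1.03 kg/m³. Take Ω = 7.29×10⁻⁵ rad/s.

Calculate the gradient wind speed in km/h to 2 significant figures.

Coriolis parameter at 54°N:
f = 2Ω sin φ = 2 × 7.29×10⁻⁵ × sin 54° = 1.18×10⁻⁴ s⁻¹
Pressure gradient: |∂P/∂n| = 1000 Pa / 240000 m = 4.17×10⁻³ Pa/m
Geostrophic speed: V_g = |∂P/∂n|/(fρ) = 4.17×10⁻³/(1.18×10⁻⁴ × 1.03) = 34.3 m/s
Around a low, centrifugal force acts outward with Coriolis, so pressure-gradient force balances both:
(1/ρ)|∂P/∂n| = fV + V²/R  →  V² + fR·V − fR·V_g = 0
With fR = 1.18×10⁻⁴ × 1662×10³ m = 196 m/s:
V = [−fR + √((fR)² + 4 fR V_g)]/2 = [−196 + √(196² + 4×196×34.3)]/2 = 29.8 m/s
Subgeostrophic (V < V_g = 34.3 m/s), as expected around a low.
Converting: 29.8 m/s × 3.6 = 110 km/h

110 km/h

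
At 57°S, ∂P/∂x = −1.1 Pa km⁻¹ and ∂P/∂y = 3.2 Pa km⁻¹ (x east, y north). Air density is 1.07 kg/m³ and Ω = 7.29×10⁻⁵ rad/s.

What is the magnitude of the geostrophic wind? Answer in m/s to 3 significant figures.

25.9 m/s

Coriolis parameter at 57°S:
f = 2Ω sin φ = 2 × 7.29×10⁻⁵ × sin 57° = 1.22×10⁻⁴ s⁻¹
In the Southern Hemisphere f is negative: f = −1.22×10⁻⁴ s⁻¹.
Component geostrophic relations (x east, y north):
u_g = −(1/(fρ)) ∂P/∂y,  v_g = (1/(fρ)) ∂P/∂x
u_g = −(3.2×10⁻³)/(−1.22×10⁻⁴ × 1.07) = 24.5 m/s;  v_g = (−1.1×10⁻³)/(−1.22×10⁻⁴ × 1.07) = 8.41 m/s
|V_g| = √(u_g² + v_g²) = 25.9 m/s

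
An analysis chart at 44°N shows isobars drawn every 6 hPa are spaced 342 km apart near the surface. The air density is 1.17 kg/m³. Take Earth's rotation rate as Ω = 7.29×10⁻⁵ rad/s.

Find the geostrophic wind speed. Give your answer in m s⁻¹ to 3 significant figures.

14.8 m s⁻¹

Coriolis parameter at 44°N:
f = 2Ω sin φ = 2 × 7.29×10⁻⁵ × sin 44° = 1.01×10⁻⁴ s⁻¹
Pressure gradient: |∂P/∂n| = 600 Pa / 342000 m = 1.75×10⁻³ Pa/m
Geostrophic balance (pressure-gradient force = Coriolis force):
V_g = (1/(fρ)) |∂P/∂n| = 1.75×10⁻³ / (1.01×10⁻⁴ × 1.17) = 14.8 m/s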